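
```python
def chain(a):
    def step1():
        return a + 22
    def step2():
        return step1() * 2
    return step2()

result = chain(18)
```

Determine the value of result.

Step 1: chain(18) captures a = 18.
Step 2: step2() calls step1() which returns 18 + 22 = 40.
Step 3: step2() returns 40 * 2 = 80

The answer is 80.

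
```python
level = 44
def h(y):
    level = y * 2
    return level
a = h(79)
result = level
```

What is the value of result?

Step 1: Global level = 44.
Step 2: h(79) creates local level = 79 * 2 = 158.
Step 3: Global level unchanged because no global keyword. result = 44

The answer is 44.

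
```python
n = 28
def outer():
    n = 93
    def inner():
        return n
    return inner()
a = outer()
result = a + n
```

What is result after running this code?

Step 1: outer() has local n = 93. inner() reads from enclosing.
Step 2: outer() returns 93. Global n = 28 unchanged.
Step 3: result = 93 + 28 = 121

The answer is 121.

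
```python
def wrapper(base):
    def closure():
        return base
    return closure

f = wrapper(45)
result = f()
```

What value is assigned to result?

Step 1: wrapper(45) creates closure capturing base = 45.
Step 2: f() returns the captured base = 45.
Step 3: result = 45

The answer is 45.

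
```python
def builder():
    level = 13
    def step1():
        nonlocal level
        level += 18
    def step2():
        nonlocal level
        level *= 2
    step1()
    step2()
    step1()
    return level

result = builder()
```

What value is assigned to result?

Step 1: level = 13.
Step 2: step1(): level = 13 + 18 = 31.
Step 3: step2(): level = 31 * 2 = 62.
Step 4: step1(): level = 62 + 18 = 80. result = 80

The answer is 80.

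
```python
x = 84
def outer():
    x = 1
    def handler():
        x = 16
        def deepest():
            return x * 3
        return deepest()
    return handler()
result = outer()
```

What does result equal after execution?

Step 1: deepest() looks up x through LEGB: not local, finds x = 16 in enclosing handler().
Step 2: Returns 16 * 3 = 48.
Step 3: result = 48

The answer is 48.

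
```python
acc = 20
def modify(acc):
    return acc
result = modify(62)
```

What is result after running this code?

Step 1: Global acc = 20.
Step 2: modify(62) takes parameter acc = 62, which shadows the global.
Step 3: result = 62

The answer is 62.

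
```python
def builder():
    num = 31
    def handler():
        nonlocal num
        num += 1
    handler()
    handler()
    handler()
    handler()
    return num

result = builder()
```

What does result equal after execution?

Step 1: num starts at 31.
Step 2: handler() is called 4 times, each adding 1.
Step 3: num = 31 + 1 * 4 = 35

The answer is 35.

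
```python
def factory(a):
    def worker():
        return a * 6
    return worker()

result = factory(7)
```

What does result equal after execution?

Step 1: factory(7) binds parameter a = 7.
Step 2: worker() accesses a = 7 from enclosing scope.
Step 3: result = 7 * 6 = 42

The answer is 42.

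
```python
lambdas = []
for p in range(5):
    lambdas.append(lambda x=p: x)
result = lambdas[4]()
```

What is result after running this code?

Step 1: Default argument x=p captures p's value at each iteration.
Step 2: lambdas[4] captured x = 4 when p was 4.
Step 3: result = 4

The answer is 4.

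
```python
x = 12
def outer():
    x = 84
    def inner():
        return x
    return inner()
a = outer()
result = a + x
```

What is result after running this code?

Step 1: outer() has local x = 84. inner() reads from enclosing.
Step 2: outer() returns 84. Global x = 12 unchanged.
Step 3: result = 84 + 12 = 96

The answer is 96.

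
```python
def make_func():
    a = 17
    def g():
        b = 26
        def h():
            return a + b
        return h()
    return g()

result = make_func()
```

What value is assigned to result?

Step 1: make_func() defines a = 17. g() defines b = 26.
Step 2: h() accesses both from enclosing scopes: a = 17, b = 26.
Step 3: result = 17 + 26 = 43

The answer is 43.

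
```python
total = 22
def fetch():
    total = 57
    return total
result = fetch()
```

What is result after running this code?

Step 1: Global total = 22.
Step 2: fetch() creates local total = 57, shadowing the global.
Step 3: Returns local total = 57. result = 57

The answer is 57.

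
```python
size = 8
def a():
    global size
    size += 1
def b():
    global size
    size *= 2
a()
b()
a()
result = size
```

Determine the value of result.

Step 1: size = 8.
Step 2: a(): size = 8 + 1 = 9.
Step 3: b(): size = 9 * 2 = 18.
Step 4: a(): size = 18 + 1 = 19

The answer is 19.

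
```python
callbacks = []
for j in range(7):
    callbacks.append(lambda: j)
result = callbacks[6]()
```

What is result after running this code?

Step 1: The loop creates 7 lambdas, all referencing the same variable j.
Step 2: After the loop, j = 6 (final value).
Step 3: callbacks[6]() looks up j at call time and finds 6. This is the late binding gotcha. result = 6

The answer is 6.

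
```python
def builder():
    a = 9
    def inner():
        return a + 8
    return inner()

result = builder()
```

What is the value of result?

Step 1: builder() defines a = 9.
Step 2: inner() reads a = 9 from enclosing scope, returns 9 + 8 = 17.
Step 3: result = 17

The answer is 17.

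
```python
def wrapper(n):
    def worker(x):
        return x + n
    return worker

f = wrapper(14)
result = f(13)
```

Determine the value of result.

Step 1: wrapper(14) creates a closure that captures n = 14.
Step 2: f(13) calls the closure with x = 13, returning 13 + 14 = 27.
Step 3: result = 27

The answer is 27.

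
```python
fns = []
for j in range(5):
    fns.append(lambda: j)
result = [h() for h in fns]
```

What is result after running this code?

Step 1: All 5 lambdas share the same variable j.
Step 2: After the loop, j = 4.
Step 3: Each call returns 4. result = [4, 4, 4, 4, 4]

The answer is [4, 4, 4, 4, 4].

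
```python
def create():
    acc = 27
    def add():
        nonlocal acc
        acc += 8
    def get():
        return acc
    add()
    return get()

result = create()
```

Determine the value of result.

Step 1: acc = 27. add() modifies it via nonlocal, get() reads it.
Step 2: add() makes acc = 27 + 8 = 35.
Step 3: get() returns 35. result = 35

The answer is 35.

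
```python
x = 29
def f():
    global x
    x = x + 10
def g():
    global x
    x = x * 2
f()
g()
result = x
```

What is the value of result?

Step 1: x = 29.
Step 2: f() adds 10: x = 29 + 10 = 39.
Step 3: g() doubles: x = 39 * 2 = 78.
Step 4: result = 78

The answer is 78.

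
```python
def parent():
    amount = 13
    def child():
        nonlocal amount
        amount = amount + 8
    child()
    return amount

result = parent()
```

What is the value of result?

Step 1: parent() sets amount = 13.
Step 2: child() uses nonlocal to modify amount in parent's scope: amount = 13 + 8 = 21.
Step 3: parent() returns the modified amount = 21

The answer is 21.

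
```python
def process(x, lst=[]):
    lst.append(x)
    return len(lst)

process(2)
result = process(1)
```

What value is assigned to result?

Step 1: Mutable default list persists between calls.
Step 2: First call: lst = [2], len = 1. Second call: lst = [2, 1], len = 2.
Step 3: result = 2

The answer is 2.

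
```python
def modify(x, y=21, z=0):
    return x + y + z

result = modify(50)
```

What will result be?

Step 1: modify(50) uses defaults y = 21, z = 0.
Step 2: Returns 50 + 21 + 0 = 71.
Step 3: result = 71

The answer is 71.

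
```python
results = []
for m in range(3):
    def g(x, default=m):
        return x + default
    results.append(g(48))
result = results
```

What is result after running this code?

Step 1: Default argument default=m is evaluated at function definition time.
Step 2: Each iteration creates g with default = current m value.
Step 3: g(48) returns 48 + default. results = [48, 49, 50]

The answer is [48, 49, 50].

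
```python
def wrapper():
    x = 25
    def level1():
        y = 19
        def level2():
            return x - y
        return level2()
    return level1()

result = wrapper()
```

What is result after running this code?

Step 1: x = 25 in wrapper. y = 19 in level1.
Step 2: level2() reads x = 25 and y = 19 from enclosing scopes.
Step 3: result = 25 - 19 = 6

The answer is 6.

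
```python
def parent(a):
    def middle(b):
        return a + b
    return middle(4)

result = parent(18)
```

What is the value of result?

Step 1: parent(18) passes a = 18.
Step 2: middle(4) has b = 4, reads a = 18 from enclosing.
Step 3: result = 18 + 4 = 22

The answer is 22.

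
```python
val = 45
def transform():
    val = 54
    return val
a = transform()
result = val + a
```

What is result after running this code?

Step 1: Global val = 45. transform() returns local val = 54.
Step 2: a = 54. Global val still = 45.
Step 3: result = 45 + 54 = 99

The answer is 99.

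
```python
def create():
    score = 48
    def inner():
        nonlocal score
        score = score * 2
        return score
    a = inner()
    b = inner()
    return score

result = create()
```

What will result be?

Step 1: score starts at 48.
Step 2: First inner(): score = 48 * 2 = 96.
Step 3: Second inner(): score = 96 * 2 = 192.
Step 4: result = 192

The answer is 192.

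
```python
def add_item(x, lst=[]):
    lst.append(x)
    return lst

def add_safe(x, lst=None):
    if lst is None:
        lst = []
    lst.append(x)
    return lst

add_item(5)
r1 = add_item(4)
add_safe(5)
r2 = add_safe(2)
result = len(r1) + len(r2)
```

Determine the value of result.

Step 1: add_item shares mutable default: after 2 calls, lst = [5, 4], len = 2.
Step 2: add_safe creates fresh list each time: r2 = [2], len = 1.
Step 3: result = 2 + 1 = 3

The answer is 3.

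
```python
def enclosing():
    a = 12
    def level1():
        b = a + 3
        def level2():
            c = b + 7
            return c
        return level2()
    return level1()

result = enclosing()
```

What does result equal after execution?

Step 1: a = 12. b = a + 3 = 15.
Step 2: c = b + 7 = 15 + 7 = 22.
Step 3: result = 22

The answer is 22.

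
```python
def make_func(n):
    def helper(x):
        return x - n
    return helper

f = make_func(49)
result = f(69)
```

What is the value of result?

Step 1: make_func(49) creates a closure capturing n = 49.
Step 2: f(69) computes 69 - 49 = 20.
Step 3: result = 20

The answer is 20.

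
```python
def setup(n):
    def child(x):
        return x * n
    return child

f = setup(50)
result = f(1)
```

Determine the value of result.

Step 1: setup(50) creates a closure capturing n = 50.
Step 2: f(1) computes 1 * 50 = 50.
Step 3: result = 50

The answer is 50.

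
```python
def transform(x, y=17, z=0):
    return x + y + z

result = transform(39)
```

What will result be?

Step 1: transform(39) uses defaults y = 17, z = 0.
Step 2: Returns 39 + 17 + 0 = 56.
Step 3: result = 56

The answer is 56.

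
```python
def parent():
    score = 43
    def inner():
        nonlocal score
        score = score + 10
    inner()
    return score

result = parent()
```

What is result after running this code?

Step 1: parent() sets score = 43.
Step 2: inner() uses nonlocal to modify score in parent's scope: score = 43 + 10 = 53.
Step 3: parent() returns the modified score = 53

The answer is 53.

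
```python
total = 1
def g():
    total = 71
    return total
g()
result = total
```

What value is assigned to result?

Step 1: total = 1 globally.
Step 2: g() creates a LOCAL total = 71 (no global keyword!).
Step 3: The global total is unchanged. result = 1

The answer is 1.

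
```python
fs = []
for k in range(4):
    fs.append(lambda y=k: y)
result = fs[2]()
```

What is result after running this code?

Step 1: Default argument y=k captures k's value at each iteration.
Step 2: fs[2] captured y = 2 when k was 2.
Step 3: result = 2

The answer is 2.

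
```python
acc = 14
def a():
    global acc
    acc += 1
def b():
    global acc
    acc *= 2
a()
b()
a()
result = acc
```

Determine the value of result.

Step 1: acc = 14.
Step 2: a(): acc = 14 + 1 = 15.
Step 3: b(): acc = 15 * 2 = 30.
Step 4: a(): acc = 30 + 1 = 31

The answer is 31.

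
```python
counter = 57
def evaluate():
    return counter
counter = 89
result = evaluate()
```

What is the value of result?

Step 1: counter is first set to 57, then reassigned to 89.
Step 2: evaluate() is called after the reassignment, so it looks up the current global counter = 89.
Step 3: result = 89

The answer is 89.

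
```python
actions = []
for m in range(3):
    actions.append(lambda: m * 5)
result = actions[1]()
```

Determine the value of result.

Step 1: All lambdas reference the same variable m (late binding).
Step 2: After the loop, m = 2. Every lambda returns m * 5.
Step 3: actions[1]() = 2 * 5 = 10

The answer is 10.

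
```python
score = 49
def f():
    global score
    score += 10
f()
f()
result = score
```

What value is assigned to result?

Step 1: score = 49.
Step 2: First f(): score = 49 + 10 = 59.
Step 3: Second f(): score = 59 + 10 = 69. result = 69

The answer is 69.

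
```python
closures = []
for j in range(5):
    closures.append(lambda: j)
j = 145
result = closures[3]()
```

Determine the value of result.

Step 1: Lambdas capture the variable j by reference, not by value.
Step 2: After the loop, j is reassigned to 145.
Step 3: closures[3]() looks up the current j = 145. result = 145

The answer is 145.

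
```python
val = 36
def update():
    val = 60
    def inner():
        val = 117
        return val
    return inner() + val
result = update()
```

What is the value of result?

Step 1: update() has local val = 60. inner() has local val = 117.
Step 2: inner() returns its local val = 117.
Step 3: update() returns 117 + its own val (60) = 177

The answer is 177.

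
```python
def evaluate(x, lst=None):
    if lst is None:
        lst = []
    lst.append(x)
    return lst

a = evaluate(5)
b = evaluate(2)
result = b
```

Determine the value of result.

Step 1: None default with guard creates a NEW list each call.
Step 2: a = [5] (fresh list). b = [2] (another fresh list).
Step 3: result = [2] (this is the fix for mutable default)

The answer is [2].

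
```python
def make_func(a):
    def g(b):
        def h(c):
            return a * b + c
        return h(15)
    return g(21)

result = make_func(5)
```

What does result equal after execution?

Step 1: a = 5, b = 21, c = 15.
Step 2: h() computes a * b + c = 5 * 21 + 15 = 120.
Step 3: result = 120

The answer is 120.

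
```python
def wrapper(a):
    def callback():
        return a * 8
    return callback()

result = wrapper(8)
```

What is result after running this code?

Step 1: wrapper(8) binds parameter a = 8.
Step 2: callback() accesses a = 8 from enclosing scope.
Step 3: result = 8 * 8 = 64

The answer is 64.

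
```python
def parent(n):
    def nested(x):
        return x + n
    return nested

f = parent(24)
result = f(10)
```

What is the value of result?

Step 1: parent(24) creates a closure that captures n = 24.
Step 2: f(10) calls the closure with x = 10, returning 10 + 24 = 34.
Step 3: result = 34

The answer is 34.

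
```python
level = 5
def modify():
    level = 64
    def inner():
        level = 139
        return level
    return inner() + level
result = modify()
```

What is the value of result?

Step 1: modify() has local level = 64. inner() has local level = 139.
Step 2: inner() returns its local level = 139.
Step 3: modify() returns 139 + its own level (64) = 203

The answer is 203.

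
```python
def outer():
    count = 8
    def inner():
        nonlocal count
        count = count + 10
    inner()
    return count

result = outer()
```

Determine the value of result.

Step 1: outer() sets count = 8.
Step 2: inner() uses nonlocal to modify count in outer's scope: count = 8 + 10 = 18.
Step 3: outer() returns the modified count = 18

The answer is 18.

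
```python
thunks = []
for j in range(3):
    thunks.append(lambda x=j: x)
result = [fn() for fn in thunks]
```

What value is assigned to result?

Step 1: Default arg x=j captures j at each iteration.
Step 2: Each lambda has its own default: 0, 1, ..., 2.
Step 3: result = [0, 1, 2]

The answer is [0, 1, 2].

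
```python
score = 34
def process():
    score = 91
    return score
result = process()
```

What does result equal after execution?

Step 1: Global score = 34.
Step 2: process() creates local score = 91, shadowing the global.
Step 3: Returns local score = 91. result = 91

The answer is 91.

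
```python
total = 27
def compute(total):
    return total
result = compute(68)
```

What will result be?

Step 1: Global total = 27.
Step 2: compute(68) takes parameter total = 68, which shadows the global.
Step 3: result = 68

The answer is 68.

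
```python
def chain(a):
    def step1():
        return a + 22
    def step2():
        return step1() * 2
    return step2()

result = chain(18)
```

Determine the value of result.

Step 1: chain(18) captures a = 18.
Step 2: step2() calls step1() which returns 18 + 22 = 40.
Step 3: step2() returns 40 * 2 = 80

The answer is 80.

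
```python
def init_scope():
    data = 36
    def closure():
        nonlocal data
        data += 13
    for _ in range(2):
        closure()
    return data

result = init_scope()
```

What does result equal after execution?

Step 1: data = 36.
Step 2: closure() is called 2 times in a loop, each adding 13 via nonlocal.
Step 3: data = 36 + 13 * 2 = 62

The answer is 62.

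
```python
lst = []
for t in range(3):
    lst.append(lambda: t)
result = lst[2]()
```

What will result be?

Step 1: The loop creates 3 lambdas, all referencing the same variable t.
Step 2: After the loop, t = 2 (final value).
Step 3: lst[2]() looks up t at call time and finds 2. This is the late binding gotcha. result = 2

The answer is 2.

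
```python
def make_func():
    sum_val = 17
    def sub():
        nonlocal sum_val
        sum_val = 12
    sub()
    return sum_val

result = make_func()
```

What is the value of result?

Step 1: make_func() sets sum_val = 17.
Step 2: sub() uses nonlocal to reassign sum_val = 12.
Step 3: result = 12

The answer is 12.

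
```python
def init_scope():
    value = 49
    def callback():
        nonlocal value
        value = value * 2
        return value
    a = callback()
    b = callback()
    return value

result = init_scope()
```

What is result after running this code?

Step 1: value starts at 49.
Step 2: First callback(): value = 49 * 2 = 98.
Step 3: Second callback(): value = 98 * 2 = 196.
Step 4: result = 196

The answer is 196.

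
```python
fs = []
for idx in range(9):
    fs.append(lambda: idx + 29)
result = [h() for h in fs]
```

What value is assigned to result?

Step 1: All lambdas capture idx by reference. After the loop, idx = 8.
Step 2: Each call returns 8 + 29 = 37.
Step 3: result = [37, 37, 37, 37, 37, 37, 37, 37, 37]

The answer is [37, 37, 37, 37, 37, 37, 37, 37, 37].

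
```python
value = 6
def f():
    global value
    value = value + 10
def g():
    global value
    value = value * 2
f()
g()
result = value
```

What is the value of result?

Step 1: value = 6.
Step 2: f() adds 10: value = 6 + 10 = 16.
Step 3: g() doubles: value = 16 * 2 = 32.
Step 4: result = 32

The answer is 32.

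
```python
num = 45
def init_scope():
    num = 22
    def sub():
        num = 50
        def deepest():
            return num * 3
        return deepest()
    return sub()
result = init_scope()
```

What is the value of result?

Step 1: deepest() looks up num through LEGB: not local, finds num = 50 in enclosing sub().
Step 2: Returns 50 * 3 = 150.
Step 3: result = 150

The answer is 150.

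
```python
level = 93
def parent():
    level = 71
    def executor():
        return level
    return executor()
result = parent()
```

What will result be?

Step 1: level = 93 globally, but parent() defines level = 71 locally.
Step 2: executor() looks up level. Not in local scope, so checks enclosing scope (parent) and finds level = 71.
Step 3: result = 71

The answer is 71.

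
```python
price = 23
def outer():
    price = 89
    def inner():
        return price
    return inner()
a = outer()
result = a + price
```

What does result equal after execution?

Step 1: outer() has local price = 89. inner() reads from enclosing.
Step 2: outer() returns 89. Global price = 23 unchanged.
Step 3: result = 89 + 23 = 112

The answer is 112.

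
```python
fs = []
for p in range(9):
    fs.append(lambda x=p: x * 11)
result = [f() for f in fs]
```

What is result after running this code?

Step 1: Default arg x=p captures p at each iteration.
Step 2: fs[k] has x defaulting to k, returns k * 11.
Step 3: result = [0, 11, 22, 33, 44, 55, 66, 77, 88]

The answer is [0, 11, 22, 33, 44, 55, 66, 77, 88].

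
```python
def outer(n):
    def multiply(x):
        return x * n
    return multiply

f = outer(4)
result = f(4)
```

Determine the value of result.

Step 1: outer(4) returns multiply closure with n = 4.
Step 2: f(4) computes 4 * 4 = 16.
Step 3: result = 16

The answer is 16.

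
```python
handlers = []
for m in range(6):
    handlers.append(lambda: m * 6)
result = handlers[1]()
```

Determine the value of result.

Step 1: All lambdas reference the same variable m (late binding).
Step 2: After the loop, m = 5. Every lambda returns m * 6.
Step 3: handlers[1]() = 5 * 6 = 30

The answer is 30.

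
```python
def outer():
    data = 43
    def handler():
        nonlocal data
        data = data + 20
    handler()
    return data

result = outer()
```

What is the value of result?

Step 1: outer() sets data = 43.
Step 2: handler() uses nonlocal to modify data in outer's scope: data = 43 + 20 = 63.
Step 3: outer() returns the modified data = 63

The answer is 63.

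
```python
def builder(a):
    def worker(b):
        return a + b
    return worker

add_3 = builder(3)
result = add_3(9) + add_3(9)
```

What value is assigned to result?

Step 1: add_3 captures a = 3.
Step 2: add_3(9) = 3 + 9 = 12, called twice.
Step 3: result = 12 + 12 = 24

The answer is 24.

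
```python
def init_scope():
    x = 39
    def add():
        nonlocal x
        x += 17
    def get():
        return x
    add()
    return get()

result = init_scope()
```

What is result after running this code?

Step 1: x = 39. add() modifies it via nonlocal, get() reads it.
Step 2: add() makes x = 39 + 17 = 56.
Step 3: get() returns 56. result = 56

The answer is 56.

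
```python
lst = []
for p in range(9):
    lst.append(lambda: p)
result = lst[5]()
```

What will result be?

Step 1: The loop creates 9 lambdas, all referencing the same variable p.
Step 2: After the loop, p = 8 (final value).
Step 3: lst[5]() looks up p at call time and finds 8. This is the late binding gotcha. result = 8

The answer is 8.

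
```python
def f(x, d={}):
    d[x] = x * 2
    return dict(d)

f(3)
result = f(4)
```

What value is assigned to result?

Step 1: Mutable default dict is shared across calls.
Step 2: First call adds 3: 6. Second call adds 4: 8.
Step 3: result = {3: 6, 4: 8}

The answer is {3: 6, 4: 8}.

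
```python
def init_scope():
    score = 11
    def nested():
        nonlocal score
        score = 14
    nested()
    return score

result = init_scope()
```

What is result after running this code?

Step 1: init_scope() sets score = 11.
Step 2: nested() uses nonlocal to reassign score = 14.
Step 3: result = 14

The answer is 14.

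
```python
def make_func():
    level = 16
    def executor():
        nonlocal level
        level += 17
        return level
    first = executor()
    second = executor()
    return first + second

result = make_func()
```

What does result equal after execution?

Step 1: level starts at 16.
Step 2: First call: level = 16 + 17 = 33, returns 33.
Step 3: Second call: level = 33 + 17 = 50, returns 50.
Step 4: result = 33 + 50 = 83

The answer is 83.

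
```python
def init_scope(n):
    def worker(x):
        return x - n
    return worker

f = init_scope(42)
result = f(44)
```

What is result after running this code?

Step 1: init_scope(42) creates a closure capturing n = 42.
Step 2: f(44) computes 44 - 42 = 2.
Step 3: result = 2

The answer is 2.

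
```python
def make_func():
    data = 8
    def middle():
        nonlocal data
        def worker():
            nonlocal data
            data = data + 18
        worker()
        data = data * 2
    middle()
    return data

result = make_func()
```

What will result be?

Step 1: data = 8.
Step 2: worker() adds 18: data = 8 + 18 = 26.
Step 3: middle() doubles: data = 26 * 2 = 52.
Step 4: result = 52

The answer is 52.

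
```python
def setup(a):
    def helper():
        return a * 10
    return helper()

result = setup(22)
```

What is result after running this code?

Step 1: setup(22) binds parameter a = 22.
Step 2: helper() accesses a = 22 from enclosing scope.
Step 3: result = 22 * 10 = 220

The answer is 220.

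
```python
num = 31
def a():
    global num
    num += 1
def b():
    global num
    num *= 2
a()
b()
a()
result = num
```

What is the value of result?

Step 1: num = 31.
Step 2: a(): num = 31 + 1 = 32.
Step 3: b(): num = 32 * 2 = 64.
Step 4: a(): num = 64 + 1 = 65

The answer is 65.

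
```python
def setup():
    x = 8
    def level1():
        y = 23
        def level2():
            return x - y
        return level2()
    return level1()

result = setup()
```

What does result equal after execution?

Step 1: x = 8 in setup. y = 23 in level1.
Step 2: level2() reads x = 8 and y = 23 from enclosing scopes.
Step 3: result = 8 - 23 = -15

The answer is -15.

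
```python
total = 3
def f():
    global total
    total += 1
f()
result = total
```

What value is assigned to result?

Step 1: total = 3 globally.
Step 2: f() modifies global total: total += 1 = 4.
Step 3: result = 4

The answer is 4.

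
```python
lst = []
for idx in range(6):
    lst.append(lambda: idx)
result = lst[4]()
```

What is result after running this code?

Step 1: The loop creates 6 lambdas, all referencing the same variable idx.
Step 2: After the loop, idx = 5 (final value).
Step 3: lst[4]() looks up idx at call time and finds 5. This is the late binding gotcha. result = 5

The answer is 5.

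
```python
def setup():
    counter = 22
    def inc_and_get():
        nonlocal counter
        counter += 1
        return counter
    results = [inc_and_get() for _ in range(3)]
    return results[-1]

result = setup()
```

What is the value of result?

Step 1: counter = 22.
Step 2: Three calls to inc_and_get(), each adding 1.
Step 3: Last value = 22 + 1 * 3 = 25

The answer is 25.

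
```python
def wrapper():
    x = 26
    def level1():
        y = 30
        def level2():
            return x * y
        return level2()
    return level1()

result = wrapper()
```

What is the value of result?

Step 1: x = 26 in wrapper. y = 30 in level1.
Step 2: level2() reads x = 26 and y = 30 from enclosing scopes.
Step 3: result = 26 * 30 = 780

The answer is 780.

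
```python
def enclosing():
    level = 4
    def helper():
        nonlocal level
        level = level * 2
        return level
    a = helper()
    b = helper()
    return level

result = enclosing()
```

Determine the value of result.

Step 1: level starts at 4.
Step 2: First helper(): level = 4 * 2 = 8.
Step 3: Second helper(): level = 8 * 2 = 16.
Step 4: result = 16

The answer is 16.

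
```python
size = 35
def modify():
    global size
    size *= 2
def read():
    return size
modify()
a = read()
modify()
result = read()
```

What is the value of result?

Step 1: size = 35.
Step 2: First modify(): size = 35 * 2 = 70.
Step 3: Second modify(): size = 70 * 2 = 140.
Step 4: read() returns 140

The answer is 140.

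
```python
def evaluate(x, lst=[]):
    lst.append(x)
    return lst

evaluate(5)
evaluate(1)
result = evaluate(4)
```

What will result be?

Step 1: Mutable default argument gotcha! The list [] is created once.
Step 2: Each call appends to the SAME list: [5], [5, 1], [5, 1, 4].
Step 3: result = [5, 1, 4]

The answer is [5, 1, 4].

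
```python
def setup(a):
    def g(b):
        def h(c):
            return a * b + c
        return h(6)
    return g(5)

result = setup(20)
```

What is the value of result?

Step 1: a = 20, b = 5, c = 6.
Step 2: h() computes a * b + c = 20 * 5 + 6 = 106.
Step 3: result = 106

The answer is 106.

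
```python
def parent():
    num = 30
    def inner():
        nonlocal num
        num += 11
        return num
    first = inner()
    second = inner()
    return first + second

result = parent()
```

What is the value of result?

Step 1: num starts at 30.
Step 2: First call: num = 30 + 11 = 41, returns 41.
Step 3: Second call: num = 41 + 11 = 52, returns 52.
Step 4: result = 41 + 52 = 93

The answer is 93.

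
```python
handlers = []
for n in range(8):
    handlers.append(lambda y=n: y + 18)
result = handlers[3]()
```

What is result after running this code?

Step 1: Default argument y=n captures n's value at definition time.
Step 2: handlers[3] was defined when n = 3, so y defaults to 3.
Step 3: result = 3 + 18 = 21 (default arg fixes the late binding issue)

The answer is 21.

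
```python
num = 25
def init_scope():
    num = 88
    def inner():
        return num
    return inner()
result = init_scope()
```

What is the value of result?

Step 1: num = 25 globally, but init_scope() defines num = 88 locally.
Step 2: inner() looks up num. Not in local scope, so checks enclosing scope (init_scope) and finds num = 88.
Step 3: result = 88

The answer is 88.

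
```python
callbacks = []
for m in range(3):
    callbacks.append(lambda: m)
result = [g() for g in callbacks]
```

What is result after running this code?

Step 1: All 3 lambdas share the same variable m.
Step 2: After the loop, m = 2.
Step 3: Each call returns 2. result = [2, 2, 2]

The answer is [2, 2, 2].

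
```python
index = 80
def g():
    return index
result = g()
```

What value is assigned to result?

Step 1: index = 80 is defined in the global scope.
Step 2: g() looks up index. No local index exists, so Python checks the global scope via LEGB rule and finds index = 80.
Step 3: result = 80

The answer is 80.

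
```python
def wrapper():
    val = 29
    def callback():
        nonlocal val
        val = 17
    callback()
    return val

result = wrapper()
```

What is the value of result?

Step 1: wrapper() sets val = 29.
Step 2: callback() uses nonlocal to reassign val = 17.
Step 3: result = 17

The answer is 17.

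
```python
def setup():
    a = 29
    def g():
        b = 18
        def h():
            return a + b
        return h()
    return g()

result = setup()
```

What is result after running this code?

Step 1: setup() defines a = 29. g() defines b = 18.
Step 2: h() accesses both from enclosing scopes: a = 29, b = 18.
Step 3: result = 29 + 18 = 47

The answer is 47.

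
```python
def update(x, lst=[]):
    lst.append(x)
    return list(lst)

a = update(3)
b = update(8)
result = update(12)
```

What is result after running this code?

Step 1: Default list is shared. list() creates copies for return values.
Step 2: Internal list grows: [3] -> [3, 8] -> [3, 8, 12].
Step 3: result = [3, 8, 12]

The answer is [3, 8, 12].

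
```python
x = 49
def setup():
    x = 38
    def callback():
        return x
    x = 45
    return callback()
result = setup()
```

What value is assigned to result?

Step 1: setup() sets x = 38, then later x = 45.
Step 2: callback() is called after x is reassigned to 45. Closures capture variables by reference, not by value.
Step 3: result = 45

The answer is 45.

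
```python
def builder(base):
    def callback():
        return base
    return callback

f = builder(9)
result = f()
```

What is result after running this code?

Step 1: builder(9) creates closure capturing base = 9.
Step 2: f() returns the captured base = 9.
Step 3: result = 9

The answer is 9.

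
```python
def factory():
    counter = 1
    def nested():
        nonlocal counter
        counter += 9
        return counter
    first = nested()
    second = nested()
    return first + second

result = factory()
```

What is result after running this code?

Step 1: counter starts at 1.
Step 2: First call: counter = 1 + 9 = 10, returns 10.
Step 3: Second call: counter = 10 + 9 = 19, returns 19.
Step 4: result = 10 + 19 = 29

The answer is 29.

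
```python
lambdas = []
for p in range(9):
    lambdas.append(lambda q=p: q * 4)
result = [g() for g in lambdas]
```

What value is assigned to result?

Step 1: Default arg q=p captures p at each iteration.
Step 2: lambdas[k] has q defaulting to k, returns k * 4.
Step 3: result = [0, 4, 8, 12, 16, 20, 24, 28, 32]

The answer is [0, 4, 8, 12, 16, 20, 24, 28, 32].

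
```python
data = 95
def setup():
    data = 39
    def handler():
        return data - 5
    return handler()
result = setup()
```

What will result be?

Step 1: setup() shadows global data with data = 39.
Step 2: handler() finds data = 39 in enclosing scope, computes 39 - 5 = 34.
Step 3: result = 34

The answer is 34.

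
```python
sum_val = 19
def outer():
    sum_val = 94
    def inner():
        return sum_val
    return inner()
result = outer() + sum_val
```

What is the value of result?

Step 1: Global sum_val = 19. outer() shadows with sum_val = 94.
Step 2: inner() returns enclosing sum_val = 94. outer() = 94.
Step 3: result = 94 + global sum_val (19) = 113

The answer is 113.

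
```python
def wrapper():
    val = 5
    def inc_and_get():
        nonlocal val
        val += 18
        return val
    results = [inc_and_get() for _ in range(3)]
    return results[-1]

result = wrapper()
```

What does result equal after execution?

Step 1: val = 5.
Step 2: Three calls to inc_and_get(), each adding 18.
Step 3: Last value = 5 + 18 * 3 = 59

The answer is 59.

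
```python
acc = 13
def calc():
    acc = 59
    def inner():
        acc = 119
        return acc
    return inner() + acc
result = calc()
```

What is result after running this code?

Step 1: calc() has local acc = 59. inner() has local acc = 119.
Step 2: inner() returns its local acc = 119.
Step 3: calc() returns 119 + its own acc (59) = 178

The answer is 178.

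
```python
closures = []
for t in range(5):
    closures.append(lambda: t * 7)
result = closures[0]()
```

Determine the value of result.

Step 1: All lambdas reference the same variable t (late binding).
Step 2: After the loop, t = 4. Every lambda returns t * 7.
Step 3: closures[0]() = 4 * 7 = 28

The answer is 28.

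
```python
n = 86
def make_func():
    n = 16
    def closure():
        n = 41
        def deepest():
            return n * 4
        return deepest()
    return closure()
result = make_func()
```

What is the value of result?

Step 1: deepest() looks up n through LEGB: not local, finds n = 41 in enclosing closure().
Step 2: Returns 41 * 4 = 164.
Step 3: result = 164

The answer is 164.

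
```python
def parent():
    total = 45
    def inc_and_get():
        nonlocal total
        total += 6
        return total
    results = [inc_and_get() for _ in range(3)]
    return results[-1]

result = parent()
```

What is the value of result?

Step 1: total = 45.
Step 2: Three calls to inc_and_get(), each adding 6.
Step 3: Last value = 45 + 6 * 3 = 63

The answer is 63.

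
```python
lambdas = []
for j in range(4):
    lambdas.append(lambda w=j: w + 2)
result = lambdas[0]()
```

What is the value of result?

Step 1: Default argument w=j captures j's value at definition time.
Step 2: lambdas[0] was defined when j = 0, so w defaults to 0.
Step 3: result = 0 + 2 = 2 (default arg fixes the late binding issue)

The answer is 2.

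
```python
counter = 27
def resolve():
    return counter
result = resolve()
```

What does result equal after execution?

Step 1: counter = 27 is defined in the global scope.
Step 2: resolve() looks up counter. No local counter exists, so Python checks the global scope via LEGB rule and finds counter = 27.
Step 3: result = 27

The answer is 27.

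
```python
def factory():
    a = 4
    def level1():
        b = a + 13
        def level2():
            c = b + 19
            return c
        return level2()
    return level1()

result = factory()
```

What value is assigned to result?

Step 1: a = 4. b = a + 13 = 17.
Step 2: c = b + 19 = 17 + 19 = 36.
Step 3: result = 36

The answer is 36.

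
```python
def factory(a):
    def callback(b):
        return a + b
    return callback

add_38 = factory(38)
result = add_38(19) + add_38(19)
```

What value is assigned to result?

Step 1: add_38 captures a = 38.
Step 2: add_38(19) = 38 + 19 = 57, called twice.
Step 3: result = 57 + 57 = 114

The answer is 114.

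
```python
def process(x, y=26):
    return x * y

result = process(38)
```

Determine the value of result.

Step 1: process(38) uses default y = 26.
Step 2: Returns 38 * 26 = 988.
Step 3: result = 988

The answer is 988.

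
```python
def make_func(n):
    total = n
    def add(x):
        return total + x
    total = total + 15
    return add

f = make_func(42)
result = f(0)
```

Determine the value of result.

Step 1: make_func(42) sets total = 42, then total = 42 + 15 = 57.
Step 2: Closures capture by reference, so add sees total = 57.
Step 3: f(0) returns 57 + 0 = 57

The answer is 57.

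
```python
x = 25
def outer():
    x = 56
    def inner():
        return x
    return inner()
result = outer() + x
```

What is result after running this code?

Step 1: Global x = 25. outer() shadows with x = 56.
Step 2: inner() returns enclosing x = 56. outer() = 56.
Step 3: result = 56 + global x (25) = 81

The answer is 81.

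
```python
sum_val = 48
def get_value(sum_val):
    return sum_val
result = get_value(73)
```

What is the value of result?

Step 1: Global sum_val = 48.
Step 2: get_value(73) takes parameter sum_val = 73, which shadows the global.
Step 3: result = 73

The answer is 73.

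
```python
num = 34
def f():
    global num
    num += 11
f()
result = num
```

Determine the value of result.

Step 1: num = 34 globally.
Step 2: f() modifies global num: num += 11 = 45.
Step 3: result = 45

The answer is 45.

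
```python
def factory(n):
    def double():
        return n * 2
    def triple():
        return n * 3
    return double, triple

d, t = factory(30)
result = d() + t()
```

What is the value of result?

Step 1: Both closures capture the same n = 30.
Step 2: d() = 30 * 2 = 60, t() = 30 * 3 = 90.
Step 3: result = 60 + 90 = 150

The answer is 150.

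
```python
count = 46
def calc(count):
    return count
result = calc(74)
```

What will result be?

Step 1: Global count = 46.
Step 2: calc(74) takes parameter count = 74, which shadows the global.
Step 3: result = 74

The answer is 74.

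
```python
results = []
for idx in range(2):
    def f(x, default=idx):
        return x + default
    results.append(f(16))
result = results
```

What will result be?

Step 1: Default argument default=idx is evaluated at function definition time.
Step 2: Each iteration creates f with default = current idx value.
Step 3: f(16) returns 16 + default. results = [16, 17]

The answer is [16, 17].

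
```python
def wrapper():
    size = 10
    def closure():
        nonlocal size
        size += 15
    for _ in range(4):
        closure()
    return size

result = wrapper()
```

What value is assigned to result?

Step 1: size = 10.
Step 2: closure() is called 4 times in a loop, each adding 15 via nonlocal.
Step 3: size = 10 + 15 * 4 = 70

The answer is 70.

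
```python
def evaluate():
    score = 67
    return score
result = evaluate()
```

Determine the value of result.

Step 1: evaluate() defines score = 67 in its local scope.
Step 2: return score finds the local variable score = 67.
Step 3: result = 67

The answer is 67.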